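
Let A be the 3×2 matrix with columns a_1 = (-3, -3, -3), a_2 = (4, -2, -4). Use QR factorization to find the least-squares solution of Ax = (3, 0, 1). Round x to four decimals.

a_1 = (-3, -3, -3); ‖a_1‖ = 5.1962, so e_1 = (-0.5774, -0.5774, -0.5774).
e_1·a_2 = (-0.5774)·4 + (-0.5774)·(-2) + (-0.5774)·(-4) = 1.1547.
u_2 = a_2 − 1.1547·e_1 = (4.6667, -1.3333, -3.3333).
‖u_2‖ = 5.8878, so e_2 = (0.7926, -0.2265, -0.5661).
Qᵀb = (-2.3094, 1.8116).
Back-substitute: x_2 = 1.8116/5.8878 = 0.3077.
x_1 = (-2.3094 − 1.1547·0.3077)/5.1962 = -0.5128.

x = (-0.5128, 0.3077)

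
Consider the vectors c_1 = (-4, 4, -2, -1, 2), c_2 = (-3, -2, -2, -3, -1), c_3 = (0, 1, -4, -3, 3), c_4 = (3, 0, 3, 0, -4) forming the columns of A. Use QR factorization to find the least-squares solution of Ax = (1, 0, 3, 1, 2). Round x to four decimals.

x = (-0.1472, -0.5017, -0.2028, -0.3004)

c_1 = (-4, 4, -2, -1, 2); ‖c_1‖ = 6.4031, so q_1 = (-0.6247, 0.6247, -0.3123, -0.1562, 0.3123).
q_1·c_2 = (-0.6247)·(-3) + 0.6247·(-2) + (-0.3123)·(-2) + (-0.1562)·(-3) + 0.3123·(-1) = 1.4056.
u_2 = c_2 − 1.4056·q_1 = (-2.1220, -2.8780, -1.5610, -2.7805, -1.4390).
‖u_2‖ = 5.0024, so q_2 = (-0.4242, -0.5753, -0.3120, -0.5558, -0.2877).
q_1·c_3 = (-0.6247)·0 + 0.6247·1 + (-0.3123)·(-4) + (-0.1562)·(-3) + 0.3123·3 = 3.2796; q_2·c_3 = (-0.4242)·0 + (-0.5753)·1 + (-0.3120)·(-4) + (-0.5558)·(-3) + (-0.2877)·3 = 1.4773.
u_3 = c_3 − 3.2796·q_1 − 1.4773·q_2 = (2.6754, -0.1988, -2.5146, -1.6667, 2.4006).
‖u_3‖ = 4.6970, so q_3 = (0.5696, -0.0423, -0.5354, -0.3548, 0.5111).
q_1·c_4 = (-0.6247)·3 + 0.6247·0 + (-0.3123)·3 + (-0.1562)·0 + 0.3123·(-4) = -4.0605; q_2·c_4 = (-0.4242)·3 + (-0.5753)·0 + (-0.3120)·3 + (-0.5558)·0 + (-0.2877)·(-4) = -1.0580; q_3·c_4 = 0.5696·3 + (-0.0423)·0 + (-0.5354)·3 + (-0.3548)·0 + 0.5111·(-4) = -1.9417.
u_4 = c_4 + 4.0605·q_1 + 1.0580·q_2 + 1.9417·q_3 = (1.1206, 1.8457, 0.3620, -1.9112, -2.0437).
‖u_4‖ = 3.5529, so q_4 = (0.3154, 0.5195, 0.1019, -0.5379, -0.5752).
Qᵀb = (-1.0932, -2.4915, -0.3692, -1.0673).
Back-substitute: x_4 = -1.0673/3.5529 = -0.3004.
x_3 = (-0.3692 + 1.9417·(-0.3004))/4.6970 = -0.2028.
x_2 = (-2.4915 − 1.4773·(-0.2028) + 1.0580·(-0.3004))/5.0024 = -0.5017.
x_1 = (-1.0932 − 1.4056·(-0.5017) − 3.2796·(-0.2028) + 4.0605·(-0.3004))/6.4031 = -0.1472.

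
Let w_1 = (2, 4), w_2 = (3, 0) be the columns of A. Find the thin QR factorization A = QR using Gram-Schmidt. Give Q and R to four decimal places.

w_1 = (2, 4); ‖w_1‖ = 4.4721, so q_1 = (0.4472, 0.8944).
q_1·w_2 = 0.4472·3 + 0.8944·0 = 1.3416.
u_2 = w_2 − 1.3416·q_1 = (2.4000, -1.2000).
‖u_2‖ = 2.6833, so q_2 = (0.8944, -0.4472).

Q = [[0.4472, 0.8944], [0.8944, -0.4472]], R = [[4.4721, 1.3416], [0.0000, 2.6833]]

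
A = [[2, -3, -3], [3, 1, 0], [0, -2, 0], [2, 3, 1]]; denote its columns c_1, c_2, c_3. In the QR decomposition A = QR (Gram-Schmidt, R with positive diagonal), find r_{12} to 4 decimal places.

q_1 = c_1/‖c_1‖ = (2, 3, 0, 2)/4.1231 = (0.4851, 0.7276, 0.0000, 0.4851).
r_{12} = q_1·c_2 = 0.7276.

r_{12} = 0.7276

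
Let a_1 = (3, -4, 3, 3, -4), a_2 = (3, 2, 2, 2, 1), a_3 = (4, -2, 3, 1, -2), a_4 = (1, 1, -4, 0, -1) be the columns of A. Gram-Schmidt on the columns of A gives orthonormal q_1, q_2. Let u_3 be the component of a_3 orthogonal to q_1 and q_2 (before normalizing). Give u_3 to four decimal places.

a_1 = (3, -4, 3, 3, -4); ‖a_1‖ = 7.6811, so q_1 = (0.3906, -0.5208, 0.3906, 0.3906, -0.5208).
q_1·a_2 = 0.3906·3 + (-0.5208)·2 + 0.3906·2 + 0.3906·2 + (-0.5208)·1 = 1.1717.
u_2 = a_2 − 1.1717·q_1 = (2.5424, 2.6102, 1.5424, 1.5424, 1.6102).
‖u_2‖ = 4.5417, so q_2 = (0.5598, 0.5747, 0.3396, 0.3396, 0.3545).
q_1·a_3 = 0.3906·4 + (-0.5208)·(-2) + 0.3906·3 + 0.3906·1 + (-0.5208)·(-2) = 5.2076; q_2·a_3 = 0.5598·4 + 0.5747·(-2) + 0.3396·3 + 0.3396·1 + 0.3545·(-2) = 1.7391.
u_3 = a_3 − 5.2076·q_1 − 1.7391·q_2 = (0.9926, -0.2876, 0.3755, -1.6245, 0.0953).

u_3 = (0.9926, -0.2876, 0.3755, -1.6245, 0.0953)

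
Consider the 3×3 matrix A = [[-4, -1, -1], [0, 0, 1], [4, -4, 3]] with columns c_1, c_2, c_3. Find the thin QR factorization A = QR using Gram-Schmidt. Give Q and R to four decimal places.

c_1 = (-4, 0, 4); ‖c_1‖ = 5.6569, so q_1 = (-0.7071, 0.0000, 0.7071).
q_1·c_2 = (-0.7071)·(-1) + 0.0000·0 + 0.7071·(-4) = -2.1213.
u_2 = c_2 + 2.1213·q_1 = (-2.5000, 0.0000, -2.5000).
‖u_2‖ = 3.5355, so q_2 = (-0.7071, 0.0000, -0.7071).
q_1·c_3 = (-0.7071)·(-1) + 0.0000·1 + 0.7071·3 = 2.8284; q_2·c_3 = (-0.7071)·(-1) + 0.0000·1 + (-0.7071)·3 = -1.4142.
u_3 = c_3 − 2.8284·q_1 + 1.4142·q_2 = (0.0000, 1.0000, 0.0000).
‖u_3‖ = 1.0000, so q_3 = (0.0000, 1.0000, 0.0000).

Q = [[-0.7071, -0.7071, 0.0000], [0.0000, 0.0000, 1.0000], [0.7071, -0.7071, 0.0000]], R = [[5.6569, -2.1213, 2.8284], [0.0000, 3.5355, -1.4142], [0.0000, 0.0000, 1.0000]]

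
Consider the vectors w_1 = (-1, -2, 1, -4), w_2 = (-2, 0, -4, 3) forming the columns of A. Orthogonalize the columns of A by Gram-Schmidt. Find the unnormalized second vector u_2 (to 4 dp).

w_1 = (-1, -2, 1, -4); ‖w_1‖ = 4.6904, so e_1 = (-0.2132, -0.4264, 0.2132, -0.8528).
e_1·w_2 = (-0.2132)·(-2) + (-0.4264)·0 + 0.2132·(-4) + (-0.8528)·3 = -2.9848.
u_2 = w_2 + 2.9848·e_1 = (-2.6364, -1.2727, -3.3636, 0.4545).

u_2 = (-2.6364, -1.2727, -3.3636, 0.4545)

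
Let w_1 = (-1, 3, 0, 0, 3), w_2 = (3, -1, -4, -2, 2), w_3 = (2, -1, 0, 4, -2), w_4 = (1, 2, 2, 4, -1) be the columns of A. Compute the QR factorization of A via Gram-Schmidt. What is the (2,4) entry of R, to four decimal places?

q_1 = w_1/‖w_1‖ = (-1, 3, 0, 0, 3)/4.3589 = (-0.2294, 0.6882, 0.0000, 0.0000, 0.6882).
r_{12} = q_1·w_2 = 0.0000.
u_2 = w_2 + 0.0000·q_1 = (3.0000, -1.0000, -4.0000, -2.0000, 2.0000).
‖u_2‖ = 5.8310, so q_2 = (0.5145, -0.1715, -0.6860, -0.3430, 0.3430).
r_{24} = q_2·w_4 = -2.9155.

r_{24} = -2.9155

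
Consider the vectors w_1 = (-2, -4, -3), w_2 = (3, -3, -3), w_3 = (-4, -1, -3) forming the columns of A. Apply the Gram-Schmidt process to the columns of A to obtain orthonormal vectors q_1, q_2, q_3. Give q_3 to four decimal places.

q_3 = (-0.1270, 0.6350, -0.7620)

q_1 = w_1/‖w_1‖ = (-2, -4, -3)/5.3852 = (-0.3714, -0.7428, -0.5571).
r_{12} = q_1·w_2 = 2.7854.
u_2 = w_2 − 2.7854·q_1 = (4.0345, -0.9310, -1.4483).
‖u_2‖ = 4.3865, so q_2 = (0.9197, -0.2122, -0.3302).
r_{13} = q_1·w_3 = 3.8996; r_{23} = q_2·w_3 = -2.4762.
u_3 = w_3 − 3.8996·q_1 + 2.4762·q_2 = (-0.2742, 1.3710, -1.6452).
‖u_3‖ = 2.1590, so q_3 = (-0.1270, 0.6350, -0.7620).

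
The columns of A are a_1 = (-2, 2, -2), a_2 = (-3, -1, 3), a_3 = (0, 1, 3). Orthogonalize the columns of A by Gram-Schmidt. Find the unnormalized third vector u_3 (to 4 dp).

u_3 = (0.6429, 1.9286, 1.2857)

e_1 = a_1/‖a_1‖ = (-2, 2, -2)/3.4641 = (-0.5774, 0.5774, -0.5774).
r_{12} = e_1·a_2 = -0.5774.
u_2 = a_2 + 0.5774·e_1 = (-3.3333, -0.6667, 2.6667).
‖u_2‖ = 4.3205, so e_2 = (-0.7715, -0.1543, 0.6172).
r_{13} = e_1·a_3 = -1.1547; r_{23} = e_2·a_3 = 1.6973.
u_3 = a_3 + 1.1547·e_1 − 1.6973·e_2 = (0.6429, 1.9286, 1.2857).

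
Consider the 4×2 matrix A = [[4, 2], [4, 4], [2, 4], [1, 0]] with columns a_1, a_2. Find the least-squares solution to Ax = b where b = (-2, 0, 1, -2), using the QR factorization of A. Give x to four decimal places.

x = (-0.9351, 0.8312)

e_1 = a_1/‖a_1‖ = (4, 4, 2, 1)/6.0828 = (0.6576, 0.6576, 0.3288, 0.1644).
r_{12} = e_1·a_2 = 5.2608.
u_2 = a_2 − 5.2608·e_1 = (-1.4595, 0.5405, 2.2703, -0.8649).
‖u_2‖ = 2.8852, so e_2 = (-0.5058, 0.1874, 0.7869, -0.2998).
Qᵀb = (-1.3152, 2.3981).
Back-substitute: x_2 = 2.3981/2.8852 = 0.8312.
x_1 = (-1.3152 − 5.2608·0.8312)/6.0828 = -0.9351.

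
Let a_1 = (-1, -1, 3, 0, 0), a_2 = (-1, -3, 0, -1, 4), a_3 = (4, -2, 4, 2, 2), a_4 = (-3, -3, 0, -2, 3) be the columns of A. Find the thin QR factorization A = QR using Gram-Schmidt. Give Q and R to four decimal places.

Q = [[-0.3015, -0.1259, 0.8585, 0.3062], [-0.3015, -0.5216, -0.1096, -0.6124], [0.9045, -0.2158, 0.2496, -0.1021], [0.0000, -0.1979, 0.3714, -0.5103], [0.0000, 0.7914, 0.2253, -0.5103]], R = [[3.3166, 1.2060, 3.0151, 1.8091], [0.0000, 5.0543, 0.8634, 4.7125], [0.0000, 0.0000, 5.8450, -2.3136], [0.0000, 0.0000, 0.0000, 0.4082]]

a_1 = (-1, -1, 3, 0, 0); ‖a_1‖ = 3.3166, so q_1 = (-0.3015, -0.3015, 0.9045, 0.0000, 0.0000).
q_1·a_2 = (-0.3015)·(-1) + (-0.3015)·(-3) + 0.9045·0 + 0.0000·(-1) + 0.0000·4 = 1.2060.
u_2 = a_2 − 1.2060·q_1 = (-0.6364, -2.6364, -1.0909, -1.0000, 4.0000).
‖u_2‖ = 5.0543, so q_2 = (-0.1259, -0.5216, -0.2158, -0.1979, 0.7914).
q_1·a_3 = (-0.3015)·4 + (-0.3015)·(-2) + 0.9045·4 + 0.0000·2 + 0.0000·2 = 3.0151; q_2·a_3 = (-0.1259)·4 + (-0.5216)·(-2) + (-0.2158)·4 + (-0.1979)·2 + 0.7914·2 = 0.8634.
u_3 = a_3 − 3.0151·q_1 − 0.8634·q_2 = (5.0178, -0.6406, 1.4591, 2.1708, 1.3167).
‖u_3‖ = 5.8450, so q_3 = (0.8585, -0.1096, 0.2496, 0.3714, 0.2253).
q_1·a_4 = (-0.3015)·(-3) + (-0.3015)·(-3) + 0.9045·0 + 0.0000·(-2) + 0.0000·3 = 1.8091; q_2·a_4 = (-0.1259)·(-3) + (-0.5216)·(-3) + (-0.2158)·0 + (-0.1979)·(-2) + 0.7914·3 = 4.7125; q_3·a_4 = 0.8585·(-3) + (-0.1096)·(-3) + 0.2496·0 + 0.3714·(-2) + 0.2253·3 = -2.3136.
u_4 = a_4 − 1.8091·q_1 − 4.7125·q_2 + 2.3136·q_3 = (0.1250, -0.2500, -0.0417, -0.2083, -0.2083).
‖u_4‖ = 0.4082, so q_4 = (0.3062, -0.6124, -0.1021, -0.5103, -0.5103).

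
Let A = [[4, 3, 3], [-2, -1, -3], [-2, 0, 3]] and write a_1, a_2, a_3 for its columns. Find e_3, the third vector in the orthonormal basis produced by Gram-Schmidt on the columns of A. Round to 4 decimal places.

a_1 = (4, -2, -2); ‖a_1‖ = 4.8990, so e_1 = (0.8165, -0.4082, -0.4082).
e_1·a_2 = 0.8165·3 + (-0.4082)·(-1) + (-0.4082)·0 = 2.8577.
u_2 = a_2 − 2.8577·e_1 = (0.6667, 0.1667, 1.1667).
‖u_2‖ = 1.3540, so e_2 = (0.4924, 0.1231, 0.8616).
e_1·a_3 = 0.8165·3 + (-0.4082)·(-3) + (-0.4082)·3 = 2.4495; e_2·a_3 = 0.4924·3 + 0.1231·(-3) + 0.8616·3 = 3.6927.
u_3 = a_3 − 2.4495·e_1 − 3.6927·e_2 = (-0.8182, -2.4545, 0.8182).
‖u_3‖ = 2.7136, so e_3 = (-0.3015, -0.9045, 0.3015).

e_3 = (-0.3015, -0.9045, 0.3015)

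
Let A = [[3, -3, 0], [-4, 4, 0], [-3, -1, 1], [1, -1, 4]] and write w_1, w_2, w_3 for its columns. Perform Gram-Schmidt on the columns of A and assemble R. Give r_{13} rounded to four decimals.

e_1 = w_1/‖w_1‖ = (3, -4, -3, 1)/5.9161 = (0.5071, -0.6761, -0.5071, 0.1690).
r_{13} = e_1·w_3 = 0.1690.

r_{13} = 0.1690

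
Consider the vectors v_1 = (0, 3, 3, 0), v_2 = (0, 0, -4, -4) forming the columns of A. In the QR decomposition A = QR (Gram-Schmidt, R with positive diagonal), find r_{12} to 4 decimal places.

v_1 = (0, 3, 3, 0); ‖v_1‖ = 4.2426, so e_1 = (0.0000, 0.7071, 0.7071, 0.0000).
r_{12} = e_1·v_2 = -2.8284.

r_{12} = -2.8284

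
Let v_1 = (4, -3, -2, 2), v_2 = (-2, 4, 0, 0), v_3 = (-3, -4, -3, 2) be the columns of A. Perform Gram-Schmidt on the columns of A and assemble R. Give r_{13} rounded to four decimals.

v_1 = (4, -3, -2, 2); ‖v_1‖ = 5.7446, so q_1 = (0.6963, -0.5222, -0.3482, 0.3482).
r_{13} = q_1·v_3 = 1.7408.

r_{13} = 1.7408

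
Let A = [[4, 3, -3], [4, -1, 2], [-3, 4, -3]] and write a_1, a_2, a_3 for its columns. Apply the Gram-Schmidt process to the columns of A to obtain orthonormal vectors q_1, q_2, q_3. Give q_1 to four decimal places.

q_1 = a_1/‖a_1‖ = (4, 4, -3)/6.4031 = (0.6247, 0.6247, -0.4685).

q_1 = (0.6247, 0.6247, -0.4685)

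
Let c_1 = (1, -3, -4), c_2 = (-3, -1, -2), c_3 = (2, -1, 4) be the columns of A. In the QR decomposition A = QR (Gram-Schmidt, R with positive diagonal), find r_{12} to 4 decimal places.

c_1 = (1, -3, -4); ‖c_1‖ = 5.0990, so e_1 = (0.1961, -0.5883, -0.7845).
r_{12} = e_1·c_2 = 1.5689.

r_{12} = 1.5689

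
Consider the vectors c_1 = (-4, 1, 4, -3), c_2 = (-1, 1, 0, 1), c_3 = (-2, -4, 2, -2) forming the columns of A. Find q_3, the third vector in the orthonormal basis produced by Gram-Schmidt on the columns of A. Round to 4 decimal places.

q_3 = (-0.4700, -0.8132, -0.0094, 0.3431)

c_1 = (-4, 1, 4, -3); ‖c_1‖ = 6.4807, so q_1 = (-0.6172, 0.1543, 0.6172, -0.4629).
q_1·c_2 = (-0.6172)·(-1) + 0.1543·1 + 0.6172·0 + (-0.4629)·1 = 0.3086.
u_2 = c_2 − 0.3086·q_1 = (-0.8095, 0.9524, -0.1905, 1.1429).
‖u_2‖ = 1.7043, so q_2 = (-0.4750, 0.5588, -0.1118, 0.6706).
q_1·c_3 = (-0.6172)·(-2) + 0.1543·(-4) + 0.6172·2 + (-0.4629)·(-2) = 2.7775; q_2·c_3 = (-0.4750)·(-2) + 0.5588·(-4) + (-0.1118)·2 + 0.6706·(-2) = -2.8499.
u_3 = c_3 − 2.7775·q_1 + 2.8499·q_2 = (-1.6393, -2.8361, -0.0328, 1.1967).
‖u_3‖ = 3.4877, so q_3 = (-0.4700, -0.8132, -0.0094, 0.3431).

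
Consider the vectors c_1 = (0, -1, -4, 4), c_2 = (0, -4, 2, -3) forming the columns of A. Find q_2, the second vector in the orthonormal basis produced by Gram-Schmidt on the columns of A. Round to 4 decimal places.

c_1 = (0, -1, -4, 4); ‖c_1‖ = 5.7446, so q_1 = (0.0000, -0.1741, -0.6963, 0.6963).
q_1·c_2 = 0.0000·0 + (-0.1741)·(-4) + (-0.6963)·2 + 0.6963·(-3) = -2.7852.
u_2 = c_2 + 2.7852·q_1 = (0.0000, -4.4848, 0.0606, -1.0606).
‖u_2‖ = 4.6090, so q_2 = (0.0000, -0.9731, 0.0131, -0.2301).

q_2 = (0.0000, -0.9731, 0.0131, -0.2301)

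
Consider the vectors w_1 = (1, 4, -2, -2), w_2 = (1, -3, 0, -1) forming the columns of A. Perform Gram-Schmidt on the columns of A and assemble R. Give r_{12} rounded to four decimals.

e_1 = w_1/‖w_1‖ = (1, 4, -2, -2)/5.0000 = (0.2000, 0.8000, -0.4000, -0.4000).
r_{12} = e_1·w_2 = -1.8000.

r_{12} = -1.8000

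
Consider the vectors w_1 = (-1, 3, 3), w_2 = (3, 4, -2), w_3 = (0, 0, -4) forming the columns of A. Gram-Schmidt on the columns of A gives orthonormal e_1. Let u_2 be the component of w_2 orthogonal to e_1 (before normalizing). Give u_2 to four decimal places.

e_1 = w_1/‖w_1‖ = (-1, 3, 3)/4.3589 = (-0.2294, 0.6882, 0.6882).
r_{12} = e_1·w_2 = 0.6882.
u_2 = w_2 − 0.6882·e_1 = (3.1579, 3.5263, -2.4737).

u_2 = (3.1579, 3.5263, -2.4737)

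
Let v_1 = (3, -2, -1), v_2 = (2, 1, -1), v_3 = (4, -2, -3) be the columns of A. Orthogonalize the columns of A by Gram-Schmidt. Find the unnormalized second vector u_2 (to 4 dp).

u_2 = (0.9286, 1.7143, -0.6429)

v_1 = (3, -2, -1); ‖v_1‖ = 3.7417, so e_1 = (0.8018, -0.5345, -0.2673).
e_1·v_2 = 0.8018·2 + (-0.5345)·1 + (-0.2673)·(-1) = 1.3363.
u_2 = v_2 − 1.3363·e_1 = (0.9286, 1.7143, -0.6429).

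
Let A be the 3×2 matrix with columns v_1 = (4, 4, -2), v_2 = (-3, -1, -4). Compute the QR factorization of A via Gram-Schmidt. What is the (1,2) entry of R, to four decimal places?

r_{12} = -1.3333

v_1 = (4, 4, -2); ‖v_1‖ = 6.0000, so e_1 = (0.6667, 0.6667, -0.3333).
r_{12} = e_1·v_2 = -1.3333.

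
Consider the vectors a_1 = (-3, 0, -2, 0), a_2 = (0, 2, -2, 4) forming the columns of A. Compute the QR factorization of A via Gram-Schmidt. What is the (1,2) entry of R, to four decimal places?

r_{12} = 1.1094

q_1 = a_1/‖a_1‖ = (-3, 0, -2, 0)/3.6056 = (-0.8321, 0.0000, -0.5547, 0.0000).
r_{12} = q_1·a_2 = 1.1094.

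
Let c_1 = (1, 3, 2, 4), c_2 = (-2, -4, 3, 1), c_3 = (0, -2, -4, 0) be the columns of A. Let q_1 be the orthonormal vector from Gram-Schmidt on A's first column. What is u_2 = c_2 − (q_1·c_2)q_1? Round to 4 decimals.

u_2 = (-1.8667, -3.6000, 3.2667, 1.5333)

q_1 = c_1/‖c_1‖ = (1, 3, 2, 4)/5.4772 = (0.1826, 0.5477, 0.3651, 0.7303).
r_{12} = q_1·c_2 = -0.7303.
u_2 = c_2 + 0.7303·q_1 = (-1.8667, -3.6000, 3.2667, 1.5333).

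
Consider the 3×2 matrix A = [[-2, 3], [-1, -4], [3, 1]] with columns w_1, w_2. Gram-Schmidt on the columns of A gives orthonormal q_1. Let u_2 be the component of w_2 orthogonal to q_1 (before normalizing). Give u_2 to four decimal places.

w_1 = (-2, -1, 3); ‖w_1‖ = 3.7417, so q_1 = (-0.5345, -0.2673, 0.8018).
q_1·w_2 = (-0.5345)·3 + (-0.2673)·(-4) + 0.8018·1 = 0.2673.
u_2 = w_2 − 0.2673·q_1 = (3.1429, -3.9286, 0.7857).

u_2 = (3.1429, -3.9286, 0.7857)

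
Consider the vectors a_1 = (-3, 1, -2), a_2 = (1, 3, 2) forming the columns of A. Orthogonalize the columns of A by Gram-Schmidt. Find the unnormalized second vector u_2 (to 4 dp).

a_1 = (-3, 1, -2); ‖a_1‖ = 3.7417, so e_1 = (-0.8018, 0.2673, -0.5345).
e_1·a_2 = (-0.8018)·1 + 0.2673·3 + (-0.5345)·2 = -1.0690.
u_2 = a_2 + 1.0690·e_1 = (0.1429, 3.2857, 1.4286).

u_2 = (0.1429, 3.2857, 1.4286)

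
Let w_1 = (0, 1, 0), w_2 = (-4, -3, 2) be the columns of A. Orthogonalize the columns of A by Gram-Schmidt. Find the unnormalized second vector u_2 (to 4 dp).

q_1 = w_1/‖w_1‖ = (0, 1, 0)/1.0000 = (0.0000, 1.0000, 0.0000).
r_{12} = q_1·w_2 = -3.0000.
u_2 = w_2 + 3.0000·q_1 = (-4.0000, 0.0000, 2.0000).

u_2 = (-4.0000, 0.0000, 2.0000)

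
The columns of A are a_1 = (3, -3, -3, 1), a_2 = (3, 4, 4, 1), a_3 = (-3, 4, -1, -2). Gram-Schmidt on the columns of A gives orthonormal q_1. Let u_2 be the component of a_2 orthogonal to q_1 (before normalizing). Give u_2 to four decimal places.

u_2 = (4.5000, 2.5000, 2.5000, 1.5000)

a_1 = (3, -3, -3, 1); ‖a_1‖ = 5.2915, so q_1 = (0.5669, -0.5669, -0.5669, 0.1890).
q_1·a_2 = 0.5669·3 + (-0.5669)·4 + (-0.5669)·4 + 0.1890·1 = -2.6458.
u_2 = a_2 + 2.6458·q_1 = (4.5000, 2.5000, 2.5000, 1.5000).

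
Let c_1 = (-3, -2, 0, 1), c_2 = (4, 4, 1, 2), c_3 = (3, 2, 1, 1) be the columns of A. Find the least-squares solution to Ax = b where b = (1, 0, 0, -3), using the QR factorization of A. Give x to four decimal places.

c_1 = (-3, -2, 0, 1); ‖c_1‖ = 3.7417, so q_1 = (-0.8018, -0.5345, 0.0000, 0.2673).
q_1·c_2 = (-0.8018)·4 + (-0.5345)·4 + 0.0000·1 + 0.2673·2 = -4.8107.
u_2 = c_2 + 4.8107·q_1 = (0.1429, 1.4286, 1.0000, 3.2857).
‖u_2‖ = 3.7225, so q_2 = (0.0384, 0.3838, 0.2686, 0.8827).
q_1·c_3 = (-0.8018)·3 + (-0.5345)·2 + 0.0000·1 + 0.2673·1 = -3.2071; q_2·c_3 = 0.0384·3 + 0.3838·2 + 0.2686·1 + 0.8827·1 = 2.0340.
u_3 = c_3 + 3.2071·q_1 − 2.0340·q_2 = (0.3505, -0.4948, 0.4536, 0.0619).
‖u_3‖ = 0.7598, so q_3 = (0.4613, -0.6513, 0.5970, 0.0814).
Qᵀb = (-1.6036, -2.6096, 0.2171).
Back-substitute: x_3 = 0.2171/0.7598 = 0.2857.
x_2 = (-2.6096 − 2.0340·0.2857)/3.7225 = -0.8571.
x_1 = (-1.6036 + 4.8107·(-0.8571) + 3.2071·0.2857)/3.7417 = -1.2857.

x = (-1.2857, -0.8571, 0.2857)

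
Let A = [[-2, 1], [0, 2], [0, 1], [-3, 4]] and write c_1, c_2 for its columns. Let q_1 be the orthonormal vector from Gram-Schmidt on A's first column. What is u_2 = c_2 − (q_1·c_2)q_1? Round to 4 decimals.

q_1 = c_1/‖c_1‖ = (-2, 0, 0, -3)/3.6056 = (-0.5547, 0.0000, 0.0000, -0.8321).
r_{12} = q_1·c_2 = -3.8829.
u_2 = c_2 + 3.8829·q_1 = (-1.1538, 2.0000, 1.0000, 0.7692).

u_2 = (-1.1538, 2.0000, 1.0000, 0.7692)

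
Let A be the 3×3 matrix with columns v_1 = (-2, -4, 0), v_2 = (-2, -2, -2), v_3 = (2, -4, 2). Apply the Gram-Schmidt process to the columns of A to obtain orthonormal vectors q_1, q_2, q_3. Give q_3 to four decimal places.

q_3 = (0.8165, -0.4082, -0.4082)

q_1 = v_1/‖v_1‖ = (-2, -4, 0)/4.4721 = (-0.4472, -0.8944, 0.0000).
r_{12} = q_1·v_2 = 2.6833.
u_2 = v_2 − 2.6833·q_1 = (-0.8000, 0.4000, -2.0000).
‖u_2‖ = 2.1909, so q_2 = (-0.3651, 0.1826, -0.9129).
r_{13} = q_1·v_3 = 2.6833; r_{23} = q_2·v_3 = -3.2863.
u_3 = v_3 − 2.6833·q_1 + 3.2863·q_2 = (2.0000, -1.0000, -1.0000).
‖u_3‖ = 2.4495, so q_3 = (0.8165, -0.4082, -0.4082).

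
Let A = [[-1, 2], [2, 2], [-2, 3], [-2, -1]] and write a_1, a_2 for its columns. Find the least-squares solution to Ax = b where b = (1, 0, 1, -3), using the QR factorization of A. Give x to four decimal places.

x = (0.3043, 0.4783)

a_1 = (-1, 2, -2, -2); ‖a_1‖ = 3.6056, so e_1 = (-0.2774, 0.5547, -0.5547, -0.5547).
e_1·a_2 = (-0.2774)·2 + 0.5547·2 + (-0.5547)·3 + (-0.5547)·(-1) = -0.5547.
u_2 = a_2 + 0.5547·e_1 = (1.8462, 2.3077, 2.6923, -1.3077).
‖u_2‖ = 4.2062, so e_2 = (0.4389, 0.5486, 0.6401, -0.3109).
Qᵀb = (0.8321, 2.0117).
Back-substitute: x_2 = 2.0117/4.2062 = 0.4783.
x_1 = (0.8321 + 0.5547·0.4783)/3.6056 = 0.3043.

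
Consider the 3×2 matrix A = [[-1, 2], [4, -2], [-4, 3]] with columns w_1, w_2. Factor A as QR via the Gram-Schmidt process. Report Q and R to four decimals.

e_1 = w_1/‖w_1‖ = (-1, 4, -4)/5.7446 = (-0.1741, 0.6963, -0.6963).
r_{12} = e_1·w_2 = -3.8297.
u_2 = w_2 + 3.8297·e_1 = (1.3333, 0.6667, 0.3333).
‖u_2‖ = 1.5275, so e_2 = (0.8729, 0.4364, 0.2182).

Q = [[-0.1741, 0.8729], [0.6963, 0.4364], [-0.6963, 0.2182]], R = [[5.7446, -3.8297], [0.0000, 1.5275]]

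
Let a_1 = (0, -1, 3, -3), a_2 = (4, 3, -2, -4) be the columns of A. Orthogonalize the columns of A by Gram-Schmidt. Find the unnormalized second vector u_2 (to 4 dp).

u_2 = (4.0000, 3.1579, -2.4737, -3.5263)

q_1 = a_1/‖a_1‖ = (0, -1, 3, -3)/4.3589 = (0.0000, -0.2294, 0.6882, -0.6882).
r_{12} = q_1·a_2 = 0.6882.
u_2 = a_2 − 0.6882·q_1 = (4.0000, 3.1579, -2.4737, -3.5263).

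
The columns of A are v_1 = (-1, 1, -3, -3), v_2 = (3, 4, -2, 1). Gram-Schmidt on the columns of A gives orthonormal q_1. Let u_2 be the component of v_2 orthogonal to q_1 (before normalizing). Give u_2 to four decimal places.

u_2 = (3.2000, 3.8000, -1.4000, 1.6000)

v_1 = (-1, 1, -3, -3); ‖v_1‖ = 4.4721, so q_1 = (-0.2236, 0.2236, -0.6708, -0.6708).
q_1·v_2 = (-0.2236)·3 + 0.2236·4 + (-0.6708)·(-2) + (-0.6708)·1 = 0.8944.
u_2 = v_2 − 0.8944·q_1 = (3.2000, 3.8000, -1.4000, 1.6000).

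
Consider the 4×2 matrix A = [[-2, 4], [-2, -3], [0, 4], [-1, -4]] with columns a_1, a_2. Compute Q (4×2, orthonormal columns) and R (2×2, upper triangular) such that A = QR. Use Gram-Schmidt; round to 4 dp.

a_1 = (-2, -2, 0, -1); ‖a_1‖ = 3.0000, so q_1 = (-0.6667, -0.6667, 0.0000, -0.3333).
q_1·a_2 = (-0.6667)·4 + (-0.6667)·(-3) + 0.0000·4 + (-0.3333)·(-4) = 0.6667.
u_2 = a_2 − 0.6667·q_1 = (4.4444, -2.5556, 4.0000, -3.7778).
‖u_2‖ = 7.5203, so q_2 = (0.5910, -0.3398, 0.5319, -0.5023).

Q = [[-0.6667, 0.5910], [-0.6667, -0.3398], [0.0000, 0.5319], [-0.3333, -0.5023]], R = [[3.0000, 0.6667], [0.0000, 7.5203]]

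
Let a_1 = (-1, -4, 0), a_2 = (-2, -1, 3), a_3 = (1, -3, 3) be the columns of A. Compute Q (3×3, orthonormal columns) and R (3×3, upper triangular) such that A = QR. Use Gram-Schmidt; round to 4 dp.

Q = [[-0.2425, -0.4778, 0.8443], [-0.9701, 0.1195, -0.2111], [0.0000, 0.8703, 0.4925]], R = [[4.1231, 1.4552, 2.6679], [0.0000, 3.4471, 1.7747], [0.0000, 0.0000, 2.9551]]

q_1 = a_1/‖a_1‖ = (-1, -4, 0)/4.1231 = (-0.2425, -0.9701, 0.0000).
r_{12} = q_1·a_2 = 1.4552.
u_2 = a_2 − 1.4552·q_1 = (-1.6471, 0.4118, 3.0000).
‖u_2‖ = 3.4471, so q_2 = (-0.4778, 0.1195, 0.8703).
r_{13} = q_1·a_3 = 2.6679; r_{23} = q_2·a_3 = 1.7747.
u_3 = a_3 − 2.6679·q_1 − 1.7747·q_2 = (2.4950, -0.6238, 1.4554).
‖u_3‖ = 2.9551, so q_3 = (0.8443, -0.2111, 0.4925).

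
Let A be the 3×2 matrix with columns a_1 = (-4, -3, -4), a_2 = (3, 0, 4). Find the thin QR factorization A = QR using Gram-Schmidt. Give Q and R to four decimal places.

Q = [[-0.6247, 0.1107], [-0.4685, -0.8450], [-0.6247, 0.5231]], R = [[6.4031, -4.3729], [0.0000, 2.4245]]

a_1 = (-4, -3, -4); ‖a_1‖ = 6.4031, so e_1 = (-0.6247, -0.4685, -0.6247).
e_1·a_2 = (-0.6247)·3 + (-0.4685)·0 + (-0.6247)·4 = -4.3729.
u_2 = a_2 + 4.3729·e_1 = (0.2683, -2.0488, 1.2683).
‖u_2‖ = 2.4245, so e_2 = (0.1107, -0.8450, 0.5231).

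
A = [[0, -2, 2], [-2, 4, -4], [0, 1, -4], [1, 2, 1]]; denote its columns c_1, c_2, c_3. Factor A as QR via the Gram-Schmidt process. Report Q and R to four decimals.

c_1 = (0, -2, 0, 1); ‖c_1‖ = 2.2361, so q_1 = (0.0000, -0.8944, 0.0000, 0.4472).
q_1·c_2 = 0.0000·(-2) + (-0.8944)·4 + 0.0000·1 + 0.4472·2 = -2.6833.
u_2 = c_2 + 2.6833·q_1 = (-2.0000, 1.6000, 1.0000, 3.2000).
‖u_2‖ = 4.2190, so q_2 = (-0.4740, 0.3792, 0.2370, 0.7585).
q_1·c_3 = 0.0000·2 + (-0.8944)·(-4) + 0.0000·(-4) + 0.4472·1 = 4.0249; q_2·c_3 = (-0.4740)·2 + 0.3792·(-4) + 0.2370·(-4) + 0.7585·1 = -2.6547.
u_3 = c_3 − 4.0249·q_1 + 2.6547·q_2 = (0.7416, 0.6067, -3.3708, 1.2135).
‖u_3‖ = 3.7085, so q_3 = (0.2000, 0.1636, -0.9089, 0.3272).

Q = [[0.0000, -0.4740, 0.2000], [-0.8944, 0.3792, 0.1636], [0.0000, 0.2370, -0.9089], [0.4472, 0.7585, 0.3272]], R = [[2.2361, -2.6833, 4.0249], [0.0000, 4.2190, -2.6547], [0.0000, 0.0000, 3.7085]]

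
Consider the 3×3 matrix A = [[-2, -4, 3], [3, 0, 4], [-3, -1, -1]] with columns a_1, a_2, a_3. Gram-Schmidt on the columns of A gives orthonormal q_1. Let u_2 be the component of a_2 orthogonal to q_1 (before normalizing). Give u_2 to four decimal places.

u_2 = (-3.0000, -1.5000, 0.5000)

q_1 = a_1/‖a_1‖ = (-2, 3, -3)/4.6904 = (-0.4264, 0.6396, -0.6396).
r_{12} = q_1·a_2 = 2.3452.
u_2 = a_2 − 2.3452·q_1 = (-3.0000, -1.5000, 0.5000).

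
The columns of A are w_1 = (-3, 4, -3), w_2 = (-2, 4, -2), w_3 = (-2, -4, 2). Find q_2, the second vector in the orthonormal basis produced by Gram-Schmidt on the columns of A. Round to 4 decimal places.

q_1 = w_1/‖w_1‖ = (-3, 4, -3)/5.8310 = (-0.5145, 0.6860, -0.5145).
r_{12} = q_1·w_2 = 4.8020.
u_2 = w_2 − 4.8020·q_1 = (0.4706, 0.7059, 0.4706).
‖u_2‖ = 0.9701, so q_2 = (0.4851, 0.7276, 0.4851).

q_2 = (0.4851, 0.7276, 0.4851)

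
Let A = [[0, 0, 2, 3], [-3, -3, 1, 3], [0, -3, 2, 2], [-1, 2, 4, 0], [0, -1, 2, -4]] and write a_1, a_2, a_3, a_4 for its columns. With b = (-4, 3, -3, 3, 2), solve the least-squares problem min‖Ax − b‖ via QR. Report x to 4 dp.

e_1 = a_1/‖a_1‖ = (0, -3, 0, -1, 0)/3.1623 = (0.0000, -0.9487, 0.0000, -0.3162, 0.0000).
r_{12} = e_1·a_2 = 2.2136.
u_2 = a_2 − 2.2136·e_1 = (0.0000, -0.9000, -3.0000, 2.7000, -1.0000).
‖u_2‖ = 4.2544, so e_2 = (0.0000, -0.2115, -0.7052, 0.6346, -0.2351).
r_{13} = e_1·a_3 = -2.2136; r_{23} = e_2·a_3 = 0.4466.
u_3 = a_3 + 2.2136·e_1 − 0.4466·e_2 = (2.0000, -1.0055, 2.3149, 3.0166, 2.1050).
‖u_3‖ = 4.8888, so e_3 = (0.4091, -0.2057, 0.4735, 0.6170, 0.4306).
r_{14} = e_1·a_4 = -2.8460; r_{24} = e_2·a_4 = -1.1047; r_{34} = e_3·a_4 = -0.1650.
u_4 = a_4 + 2.8460·e_1 + 1.1047·e_2 + 0.1650·e_3 = (3.0675, 0.0324, 1.2991, -0.0971, -4.1886).
‖u_4‖ = 5.3528, so e_4 = (0.5731, 0.0060, 0.2427, -0.0181, -0.7825).
Qᵀb = (-3.7947, 2.9146, -0.9617, -4.6217).
Back-substitute: x_4 = -4.6217/5.3528 = -0.8634.
x_3 = (-0.9617 + 0.1650·(-0.8634))/4.8888 = -0.2259.
x_2 = (2.9146 − 0.4466·(-0.2259) + 1.1047·(-0.8634))/4.2544 = 0.4846.
x_1 = (-3.7947 − 2.2136·0.4846 + 2.2136·(-0.2259) + 2.8460·(-0.8634))/3.1623 = -2.4744.

x = (-2.4744, 0.4846, -0.2259, -0.8634)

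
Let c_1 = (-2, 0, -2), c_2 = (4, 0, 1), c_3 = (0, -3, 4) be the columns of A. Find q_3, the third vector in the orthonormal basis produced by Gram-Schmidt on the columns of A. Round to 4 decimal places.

q_3 = (0.0000, -1.0000, 0.0000)

c_1 = (-2, 0, -2); ‖c_1‖ = 2.8284, so q_1 = (-0.7071, 0.0000, -0.7071).
q_1·c_2 = (-0.7071)·4 + 0.0000·0 + (-0.7071)·1 = -3.5355.
u_2 = c_2 + 3.5355·q_1 = (1.5000, 0.0000, -1.5000).
‖u_2‖ = 2.1213, so q_2 = (0.7071, 0.0000, -0.7071).
q_1·c_3 = (-0.7071)·0 + 0.0000·(-3) + (-0.7071)·4 = -2.8284; q_2·c_3 = 0.7071·0 + 0.0000·(-3) + (-0.7071)·4 = -2.8284.
u_3 = c_3 + 2.8284·q_1 + 2.8284·q_2 = (0.0000, -3.0000, 0.0000).
‖u_3‖ = 3.0000, so q_3 = (0.0000, -1.0000, 0.0000).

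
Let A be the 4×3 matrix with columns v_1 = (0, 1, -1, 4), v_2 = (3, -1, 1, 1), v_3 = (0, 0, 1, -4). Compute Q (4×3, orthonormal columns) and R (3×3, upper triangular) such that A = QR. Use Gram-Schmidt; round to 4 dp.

Q = [[0.0000, 0.8742, 0.3089], [0.2357, -0.3238, 0.9163], [-0.2357, 0.3238, 0.1750], [0.9428, 0.1619, -0.1853]], R = [[4.2426, 0.4714, -4.0069], [0.0000, 3.4319, -0.3238], [0.0000, 0.0000, 0.9163]]

q_1 = v_1/‖v_1‖ = (0, 1, -1, 4)/4.2426 = (0.0000, 0.2357, -0.2357, 0.9428).
r_{12} = q_1·v_2 = 0.4714.
u_2 = v_2 − 0.4714·q_1 = (3.0000, -1.1111, 1.1111, 0.5556).
‖u_2‖ = 3.4319, so q_2 = (0.8742, -0.3238, 0.3238, 0.1619).
r_{13} = q_1·v_3 = -4.0069; r_{23} = q_2·v_3 = -0.3238.
u_3 = v_3 + 4.0069·q_1 + 0.3238·q_2 = (0.2830, 0.8396, 0.1604, -0.1698).
‖u_3‖ = 0.9163, so q_3 = (0.3089, 0.9163, 0.1750, -0.1853).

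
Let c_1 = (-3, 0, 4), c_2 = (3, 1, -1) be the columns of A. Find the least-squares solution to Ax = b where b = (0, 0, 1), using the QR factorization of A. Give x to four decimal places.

c_1 = (-3, 0, 4); ‖c_1‖ = 5.0000, so e_1 = (-0.6000, 0.0000, 0.8000).
e_1·c_2 = (-0.6000)·3 + 0.0000·1 + 0.8000·(-1) = -2.6000.
u_2 = c_2 + 2.6000·e_1 = (1.4400, 1.0000, 1.0800).
‖u_2‖ = 2.0591, so e_2 = (0.6993, 0.4856, 0.5245).
Qᵀb = (0.8000, 0.5245).
Back-substitute: x_2 = 0.5245/2.0591 = 0.2547.
x_1 = (0.8000 + 2.6000·0.2547)/5.0000 = 0.2925.

x = (0.2925, 0.2547)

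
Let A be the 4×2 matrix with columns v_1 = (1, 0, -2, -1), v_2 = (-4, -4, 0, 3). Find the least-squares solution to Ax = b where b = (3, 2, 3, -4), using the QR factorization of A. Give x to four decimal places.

v_1 = (1, 0, -2, -1); ‖v_1‖ = 2.4495, so q_1 = (0.4082, 0.0000, -0.8165, -0.4082).
q_1·v_2 = 0.4082·(-4) + 0.0000·(-4) + (-0.8165)·0 + (-0.4082)·3 = -2.8577.
u_2 = v_2 + 2.8577·q_1 = (-2.8333, -4.0000, -2.3333, 1.8333).
‖u_2‖ = 5.7300, so q_2 = (-0.4945, -0.6981, -0.4072, 0.3200).
Qᵀb = (0.4082, -5.3810).
Back-substitute: x_2 = -5.3810/5.7300 = -0.9391.
x_1 = (0.4082 + 2.8577·(-0.9391))/2.4495 = -0.9289.

x = (-0.9289, -0.9391)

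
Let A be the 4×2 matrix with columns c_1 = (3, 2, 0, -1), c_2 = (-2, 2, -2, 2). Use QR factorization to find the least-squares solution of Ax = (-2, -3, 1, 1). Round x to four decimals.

c_1 = (3, 2, 0, -1); ‖c_1‖ = 3.7417, so e_1 = (0.8018, 0.5345, 0.0000, -0.2673).
e_1·c_2 = 0.8018·(-2) + 0.5345·2 + 0.0000·(-2) + (-0.2673)·2 = -1.0690.
u_2 = c_2 + 1.0690·e_1 = (-1.1429, 2.5714, -2.0000, 1.7143).
‖u_2‖ = 3.8545, so e_2 = (-0.2965, 0.6671, -0.5189, 0.4447).
Qᵀb = (-3.4744, -1.4825).
Back-substitute: x_2 = -1.4825/3.8545 = -0.3846.
x_1 = (-3.4744 + 1.0690·(-0.3846))/3.7417 = -1.0385.

x = (-1.0385, -0.3846)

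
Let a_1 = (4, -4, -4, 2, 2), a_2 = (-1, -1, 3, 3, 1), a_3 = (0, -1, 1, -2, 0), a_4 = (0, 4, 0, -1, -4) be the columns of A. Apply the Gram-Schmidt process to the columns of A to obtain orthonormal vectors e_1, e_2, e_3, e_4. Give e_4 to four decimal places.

e_4 = (0.5758, -0.0122, 0.2879, 0.1500, -0.7502)

a_1 = (4, -4, -4, 2, 2); ‖a_1‖ = 7.4833, so e_1 = (0.5345, -0.5345, -0.5345, 0.2673, 0.2673).
e_1·a_2 = 0.5345·(-1) + (-0.5345)·(-1) + (-0.5345)·3 + 0.2673·3 + 0.2673·1 = -0.5345.
u_2 = a_2 + 0.5345·e_1 = (-0.7143, -1.2857, 2.7143, 3.1429, 1.1429).
‖u_2‖ = 4.5513, so e_2 = (-0.1569, -0.2825, 0.5964, 0.6905, 0.2511).
e_1·a_3 = 0.5345·0 + (-0.5345)·(-1) + (-0.5345)·1 + 0.2673·(-2) + 0.2673·0 = -0.5345; e_2·a_3 = (-0.1569)·0 + (-0.2825)·(-1) + 0.5964·1 + 0.6905·(-2) + 0.2511·0 = -0.5022.
u_3 = a_3 + 0.5345·e_1 + 0.5022·e_2 = (0.2069, -1.4276, 1.0138, -1.5103, 0.2690).
‖u_3‖ = 2.3371, so e_3 = (0.0885, -0.6108, 0.4338, -0.6462, 0.1151).
e_1·a_4 = 0.5345·0 + (-0.5345)·4 + (-0.5345)·0 + 0.2673·(-1) + 0.2673·(-4) = -3.4744; e_2·a_4 = (-0.1569)·0 + (-0.2825)·4 + 0.5964·0 + 0.6905·(-1) + 0.2511·(-4) = -2.8249; e_3·a_4 = 0.0885·0 + (-0.6108)·4 + 0.4338·0 + (-0.6462)·(-1) + 0.1151·(-4) = -2.2574.
u_4 = a_4 + 3.4744·e_1 + 2.8249·e_2 + 2.2574·e_3 = (1.6136, -0.0341, 0.8068, 0.4205, -2.1023).
‖u_4‖ = 2.8022, so e_4 = (0.5758, -0.0122, 0.2879, 0.1500, -0.7502).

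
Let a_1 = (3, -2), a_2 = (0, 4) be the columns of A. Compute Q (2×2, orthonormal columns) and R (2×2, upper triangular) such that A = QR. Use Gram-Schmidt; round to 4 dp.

Q = [[0.8321, 0.5547], [-0.5547, 0.8321]], R = [[3.6056, -2.2188], [0.0000, 3.3282]]

a_1 = (3, -2); ‖a_1‖ = 3.6056, so e_1 = (0.8321, -0.5547).
e_1·a_2 = 0.8321·0 + (-0.5547)·4 = -2.2188.
u_2 = a_2 + 2.2188·e_1 = (1.8462, 2.7692).
‖u_2‖ = 3.3282, so e_2 = (0.5547, 0.8321).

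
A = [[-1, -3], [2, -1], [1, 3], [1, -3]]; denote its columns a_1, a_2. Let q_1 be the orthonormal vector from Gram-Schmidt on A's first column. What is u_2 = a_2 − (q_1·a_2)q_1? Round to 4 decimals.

a_1 = (-1, 2, 1, 1); ‖a_1‖ = 2.6458, so q_1 = (-0.3780, 0.7559, 0.3780, 0.3780).
q_1·a_2 = (-0.3780)·(-3) + 0.7559·(-1) + 0.3780·3 + 0.3780·(-3) = 0.3780.
u_2 = a_2 − 0.3780·q_1 = (-2.8571, -1.2857, 2.8571, -3.1429).

u_2 = (-2.8571, -1.2857, 2.8571, -3.1429)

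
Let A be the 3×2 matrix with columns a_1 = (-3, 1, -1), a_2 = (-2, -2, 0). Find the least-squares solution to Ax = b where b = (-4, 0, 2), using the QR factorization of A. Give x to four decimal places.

x = (0.6667, 0.6667)

a_1 = (-3, 1, -1); ‖a_1‖ = 3.3166, so e_1 = (-0.9045, 0.3015, -0.3015).
e_1·a_2 = (-0.9045)·(-2) + 0.3015·(-2) + (-0.3015)·0 = 1.2060.
u_2 = a_2 − 1.2060·e_1 = (-0.9091, -2.3636, 0.3636).
‖u_2‖ = 2.5584, so e_2 = (-0.3553, -0.9239, 0.1421).
Qᵀb = (3.0151, 1.7056).
Back-substitute: x_2 = 1.7056/2.5584 = 0.6667.
x_1 = (3.0151 − 1.2060·0.6667)/3.3166 = 0.6667.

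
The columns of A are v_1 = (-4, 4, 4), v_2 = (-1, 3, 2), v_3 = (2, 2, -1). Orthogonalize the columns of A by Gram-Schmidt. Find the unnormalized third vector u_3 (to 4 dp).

e_1 = v_1/‖v_1‖ = (-4, 4, 4)/6.9282 = (-0.5774, 0.5774, 0.5774).
r_{12} = e_1·v_2 = 3.4641.
u_2 = v_2 − 3.4641·e_1 = (1.0000, 1.0000, 0.0000).
‖u_2‖ = 1.4142, so e_2 = (0.7071, 0.7071, 0.0000).
r_{13} = e_1·v_3 = -0.5774; r_{23} = e_2·v_3 = 2.8284.
u_3 = v_3 + 0.5774·e_1 − 2.8284·e_2 = (-0.3333, 0.3333, -0.6667).

u_3 = (-0.3333, 0.3333, -0.6667)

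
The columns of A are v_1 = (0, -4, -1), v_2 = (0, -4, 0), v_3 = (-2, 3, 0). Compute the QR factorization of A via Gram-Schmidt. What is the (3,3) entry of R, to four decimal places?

r_{33} = 2.0000

v_1 = (0, -4, -1); ‖v_1‖ = 4.1231, so e_1 = (0.0000, -0.9701, -0.2425).
e_1·v_2 = 0.0000·0 + (-0.9701)·(-4) + (-0.2425)·0 = 3.8806.
u_2 = v_2 − 3.8806·e_1 = (0.0000, -0.2353, 0.9412).
‖u_2‖ = 0.9701, so e_2 = (0.0000, -0.2425, 0.9701).
e_1·v_3 = 0.0000·(-2) + (-0.9701)·3 + (-0.2425)·0 = -2.9104; e_2·v_3 = 0.0000·(-2) + (-0.2425)·3 + 0.9701·0 = -0.7276.
u_3 = v_3 + 2.9104·e_1 + 0.7276·e_2 = (-2.0000, 0.0000, 0.0000).
r_{33} = ‖u_3‖ = 2.0000.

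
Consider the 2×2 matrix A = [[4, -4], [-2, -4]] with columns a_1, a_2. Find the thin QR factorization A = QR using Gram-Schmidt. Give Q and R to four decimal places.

Q = [[0.8944, -0.4472], [-0.4472, -0.8944]], R = [[4.4721, -1.7889], [0.0000, 5.3666]]

a_1 = (4, -2); ‖a_1‖ = 4.4721, so e_1 = (0.8944, -0.4472).
e_1·a_2 = 0.8944·(-4) + (-0.4472)·(-4) = -1.7889.
u_2 = a_2 + 1.7889·e_1 = (-2.4000, -4.8000).
‖u_2‖ = 5.3666, so e_2 = (-0.4472, -0.8944).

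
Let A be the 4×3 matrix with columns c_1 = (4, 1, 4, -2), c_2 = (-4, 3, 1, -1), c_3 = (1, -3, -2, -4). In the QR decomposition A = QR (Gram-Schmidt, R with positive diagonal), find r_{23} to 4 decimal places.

c_1 = (4, 1, 4, -2); ‖c_1‖ = 6.0828, so q_1 = (0.6576, 0.1644, 0.6576, -0.3288).
q_1·c_2 = 0.6576·(-4) + 0.1644·3 + 0.6576·1 + (-0.3288)·(-1) = -1.1508.
u_2 = c_2 + 1.1508·q_1 = (-3.2432, 3.1892, 1.7568, -1.3784).
‖u_2‖ = 5.0671, so q_2 = (-0.6401, 0.6294, 0.3467, -0.2720).
r_{23} = q_2·c_3 = -2.1335.

r_{23} = -2.1335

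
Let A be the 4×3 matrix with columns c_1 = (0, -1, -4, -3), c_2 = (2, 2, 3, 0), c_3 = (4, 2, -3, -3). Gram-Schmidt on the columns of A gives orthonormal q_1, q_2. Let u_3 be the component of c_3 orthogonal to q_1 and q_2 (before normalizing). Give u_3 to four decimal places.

u_3 = (1.2033, 0.6870, -1.2602, 1.4512)

c_1 = (0, -1, -4, -3); ‖c_1‖ = 5.0990, so q_1 = (0.0000, -0.1961, -0.7845, -0.5883).
q_1·c_2 = 0.0000·2 + (-0.1961)·2 + (-0.7845)·3 + (-0.5883)·0 = -2.7456.
u_2 = c_2 + 2.7456·q_1 = (2.0000, 1.4615, 0.8462, -1.6154).
‖u_2‖ = 3.0760, so q_2 = (0.6502, 0.4751, 0.2751, -0.5252).
q_1·c_3 = 0.0000·4 + (-0.1961)·2 + (-0.7845)·(-3) + (-0.5883)·(-3) = 3.7262; q_2·c_3 = 0.6502·4 + 0.4751·2 + 0.2751·(-3) + (-0.5252)·(-3) = 4.3013.
u_3 = c_3 − 3.7262·q_1 − 4.3013·q_2 = (1.2033, 0.6870, -1.2602, 1.4512).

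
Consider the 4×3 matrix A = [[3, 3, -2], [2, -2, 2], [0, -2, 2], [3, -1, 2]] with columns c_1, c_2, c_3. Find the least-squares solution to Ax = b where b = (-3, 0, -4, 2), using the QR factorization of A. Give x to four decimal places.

e_1 = c_1/‖c_1‖ = (3, 2, 0, 3)/4.6904 = (0.6396, 0.4264, 0.0000, 0.6396).
r_{12} = e_1·c_2 = 0.4264.
u_2 = c_2 − 0.4264·e_1 = (2.7273, -2.1818, -2.0000, -1.2727).
‖u_2‖ = 4.2212, so e_2 = (0.6461, -0.5169, -0.4738, -0.3015).
r_{13} = e_1·c_3 = 0.8528; r_{23} = e_2·c_3 = -3.8766.
u_3 = c_3 − 0.8528·e_1 + 3.8766·e_2 = (-0.0408, -0.3673, 0.1633, 0.2857).
‖u_3‖ = 0.4949, so e_3 = (-0.0825, -0.7423, 0.3299, 0.5774).
Qᵀb = (-0.6396, -0.6461, 0.0825).
Back-substitute: x_3 = 0.0825/0.4949 = 0.1667.
x_2 = (-0.6461 + 3.8766·0.1667)/4.2212 = 0.0000.
x_1 = (-0.6396 − 0.4264·0.0000 − 0.8528·0.1667)/4.6904 = -0.1667.

x = (-0.1667, 0.0000, 0.1667)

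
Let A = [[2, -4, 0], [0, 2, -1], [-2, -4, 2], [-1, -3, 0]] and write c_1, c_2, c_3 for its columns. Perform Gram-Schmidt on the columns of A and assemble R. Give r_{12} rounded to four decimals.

r_{12} = 1.0000

c_1 = (2, 0, -2, -1); ‖c_1‖ = 3.0000, so e_1 = (0.6667, 0.0000, -0.6667, -0.3333).
r_{12} = e_1·c_2 = 1.0000.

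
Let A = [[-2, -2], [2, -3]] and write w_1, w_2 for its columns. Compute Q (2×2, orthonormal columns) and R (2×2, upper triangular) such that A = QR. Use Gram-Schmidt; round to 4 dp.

w_1 = (-2, 2); ‖w_1‖ = 2.8284, so q_1 = (-0.7071, 0.7071).
q_1·w_2 = (-0.7071)·(-2) + 0.7071·(-3) = -0.7071.
u_2 = w_2 + 0.7071·q_1 = (-2.5000, -2.5000).
‖u_2‖ = 3.5355, so q_2 = (-0.7071, -0.7071).

Q = [[-0.7071, -0.7071], [0.7071, -0.7071]], R = [[2.8284, -0.7071], [0.0000, 3.5355]]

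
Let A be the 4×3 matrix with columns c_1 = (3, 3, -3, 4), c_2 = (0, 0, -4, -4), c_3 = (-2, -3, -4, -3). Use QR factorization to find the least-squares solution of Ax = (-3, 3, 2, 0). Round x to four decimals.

c_1 = (3, 3, -3, 4); ‖c_1‖ = 6.5574, so e_1 = (0.4575, 0.4575, -0.4575, 0.6100).
e_1·c_2 = 0.4575·0 + 0.4575·0 + (-0.4575)·(-4) + 0.6100·(-4) = -0.6100.
u_2 = c_2 + 0.6100·e_1 = (0.2791, 0.2791, -4.2791, -3.6279).
‖u_2‖ = 5.6239, so e_2 = (0.0496, 0.0496, -0.7609, -0.6451).
e_1·c_3 = 0.4575·(-2) + 0.4575·(-3) + (-0.4575)·(-4) + 0.6100·(-3) = -2.2875; e_2·c_3 = 0.0496·(-2) + 0.0496·(-3) + (-0.7609)·(-4) + (-0.6451)·(-3) = 4.7307.
u_3 = c_3 + 2.2875·e_1 − 4.7307·e_2 = (-1.1882, -2.1882, -1.4471, 1.4471).
‖u_3‖ = 3.2231, so e_3 = (-0.3687, -0.6789, -0.4490, 0.4490).
Qᵀb = (-0.9150, -1.5218, -1.8287).
Back-substitute: x_3 = -1.8287/3.2231 = -0.5674.
x_2 = (-1.5218 − 4.7307·(-0.5674))/5.6239 = 0.2067.
x_1 = (-0.9150 + 0.6100·0.2067 + 2.2875·(-0.5674))/6.5574 = -0.3182.

x = (-0.3182, 0.2067, -0.5674)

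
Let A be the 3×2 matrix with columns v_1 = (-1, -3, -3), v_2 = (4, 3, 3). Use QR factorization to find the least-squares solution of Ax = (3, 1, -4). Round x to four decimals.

q_1 = v_1/‖v_1‖ = (-1, -3, -3)/4.3589 = (-0.2294, -0.6882, -0.6882).
r_{12} = q_1·v_2 = -5.0471.
u_2 = v_2 + 5.0471·q_1 = (2.8421, -0.4737, -0.4737).
‖u_2‖ = 2.9200, so q_2 = (0.9733, -0.1622, -0.1622).
Qᵀb = (1.3765, 3.4066).
Back-substitute: x_2 = 3.4066/2.9200 = 1.1667.
x_1 = (1.3765 + 5.0471·1.1667)/4.3589 = 1.6667.

x = (1.6667, 1.1667)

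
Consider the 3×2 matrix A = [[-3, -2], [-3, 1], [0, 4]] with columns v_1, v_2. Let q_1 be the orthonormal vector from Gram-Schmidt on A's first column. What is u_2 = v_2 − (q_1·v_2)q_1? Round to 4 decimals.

v_1 = (-3, -3, 0); ‖v_1‖ = 4.2426, so q_1 = (-0.7071, -0.7071, 0.0000).
q_1·v_2 = (-0.7071)·(-2) + (-0.7071)·1 + 0.0000·4 = 0.7071.
u_2 = v_2 − 0.7071·q_1 = (-1.5000, 1.5000, 4.0000).

u_2 = (-1.5000, 1.5000, 4.0000)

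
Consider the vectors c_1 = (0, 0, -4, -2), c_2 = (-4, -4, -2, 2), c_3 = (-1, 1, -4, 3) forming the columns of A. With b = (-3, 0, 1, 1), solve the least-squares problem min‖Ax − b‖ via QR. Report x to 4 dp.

c_1 = (0, 0, -4, -2); ‖c_1‖ = 4.4721, so e_1 = (0.0000, 0.0000, -0.8944, -0.4472).
e_1·c_2 = 0.0000·(-4) + 0.0000·(-4) + (-0.8944)·(-2) + (-0.4472)·2 = 0.8944.
u_2 = c_2 − 0.8944·e_1 = (-4.0000, -4.0000, -1.2000, 2.4000).
‖u_2‖ = 6.2610, so e_2 = (-0.6389, -0.6389, -0.1917, 0.3833).
e_1·c_3 = 0.0000·(-1) + 0.0000·1 + (-0.8944)·(-4) + (-0.4472)·3 = 2.2361; e_2·c_3 = (-0.6389)·(-1) + (-0.6389)·1 + (-0.1917)·(-4) + 0.3833·3 = 1.9166.
u_3 = c_3 − 2.2361·e_1 − 1.9166·e_2 = (0.2245, 2.2245, -1.6327, 3.2653).
‖u_3‖ = 4.2809, so e_3 = (0.0524, 0.5196, -0.3814, 0.7628).
Qᵀb = (-1.3416, 2.1083, 0.2241).
Back-substitute: x_3 = 0.2241/4.2809 = 0.0523.
x_2 = (2.1083 − 1.9166·0.0523)/6.2610 = 0.3207.
x_1 = (-1.3416 − 0.8944·0.3207 − 2.2361·0.0523)/4.4721 = -0.3903.

x = (-0.3903, 0.3207, 0.0523)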